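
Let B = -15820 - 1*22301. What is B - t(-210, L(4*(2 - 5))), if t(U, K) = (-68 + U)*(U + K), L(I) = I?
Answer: -99837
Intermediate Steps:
t(U, K) = (-68 + U)*(K + U)
B = -38121 (B = -15820 - 22301 = -38121)
B - t(-210, L(4*(2 - 5))) = -38121 - ((-210)**2 - 272*(2 - 5) - 68*(-210) + (4*(2 - 5))*(-210)) = -38121 - (44100 - 272*(-3) + 14280 + (4*(-3))*(-210)) = -38121 - (44100 - 68*(-12) + 14280 - 12*(-210)) = -38121 - (44100 + 816 + 14280 + 2520) = -38121 - 1*61716 = -38121 - 61716 = -99837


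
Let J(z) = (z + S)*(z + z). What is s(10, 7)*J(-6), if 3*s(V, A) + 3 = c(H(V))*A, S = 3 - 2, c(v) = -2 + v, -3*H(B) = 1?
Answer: -1160/3 ≈ -386.67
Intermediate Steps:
H(B) = -⅓ (H(B) = -⅓*1 = -⅓)
S = 1
s(V, A) = -1 - 7*A/9 (s(V, A) = -1 + ((-2 - ⅓)*A)/3 = -1 + (-7*A/3)/3 = -1 - 7*A/9)
J(z) = 2*z*(1 + z) (J(z) = (z + 1)*(z + z) = (1 + z)*(2*z) = 2*z*(1 + z))
s(10, 7)*J(-6) = (-1 - 7/9*7)*(2*(-6)*(1 - 6)) = (-1 - 49/9)*(2*(-6)*(-5)) = -58/9*60 = -1160/3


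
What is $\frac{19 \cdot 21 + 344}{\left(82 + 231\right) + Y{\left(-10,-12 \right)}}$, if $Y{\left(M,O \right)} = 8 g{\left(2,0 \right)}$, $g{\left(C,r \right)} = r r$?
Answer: $\frac{743}{313} \approx 2.3738$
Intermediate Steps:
$g{\left(C,r \right)} = r^{2}$
$Y{\left(M,O \right)} = 0$ ($Y{\left(M,O \right)} = 8 \cdot 0^{2} = 8 \cdot 0 = 0$)
$\frac{19 \cdot 21 + 344}{\left(82 + 231\right) + Y{\left(-10,-12 \right)}} = \frac{19 \cdot 21 + 344}{\left(82 + 231\right) + 0} = \frac{399 + 344}{313 + 0} = \frac{743}{313}$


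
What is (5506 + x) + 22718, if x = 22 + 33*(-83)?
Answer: 25507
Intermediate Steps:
x = -2717 (x = 22 - 2739 = -2717)
(5506 + x) + 22718 = (5506 - 2717) + 22718 = 2789 + 22718 = 25507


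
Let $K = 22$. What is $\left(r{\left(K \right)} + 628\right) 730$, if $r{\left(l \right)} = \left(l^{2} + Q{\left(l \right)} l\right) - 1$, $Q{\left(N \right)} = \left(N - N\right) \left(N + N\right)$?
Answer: $811030$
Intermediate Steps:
$Q{\left(N \right)} = 0$ ($Q{\left(N \right)} = 0 \cdot 2 N = 0$)
$r{\left(l \right)} = -1 + l^{2}$ ($r{\left(l \right)} = \left(l^{2} + 0 l\right) - 1 = \left(l^{2} + 0\right) - 1 = l^{2} - 1 = -1 + l^{2}$)
$\left(r{\left(K \right)} + 628\right) 730 = \left(\left(-1 + 22^{2}\right) + 628\right) 730 = \left(\left(-1 + 484\right) + 628\right) 730 = \left(483 + 628\right) 730 = 1111 \cdot 730 = 811030$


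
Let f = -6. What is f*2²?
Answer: -24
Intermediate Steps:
f*2² = -6*2² = -6*4 = -24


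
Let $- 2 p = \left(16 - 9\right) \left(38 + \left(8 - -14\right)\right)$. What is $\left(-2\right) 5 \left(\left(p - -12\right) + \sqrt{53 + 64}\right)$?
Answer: $1980 - 30 \sqrt{13} \approx 1871.8$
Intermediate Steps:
$p = -210$ ($p = - \frac{\left(16 - 9\right) \left(38 + \left(8 - -14\right)\right)}{2} = - \frac{7 \left(38 + \left(8 + 14\right)\right)}{2} = - \frac{7 \left(38 + 22\right)}{2} = - \frac{7 \cdot 60}{2} = \left(- \frac{1}{2}\right) 420 = -210$)
$\left(-2\right) 5 \left(\left(p - -12\right) + \sqrt{53 + 64}\right) = \left(-2\right) 5 \left(\left(-210 - -12\right) + \sqrt{53 + 64}\right) = - 10 \left(\left(-210 + 12\right) + \sqrt{117}\right) = - 10 \left(-198 + 3 \sqrt{13}\right) = 1980 - 30 \sqrt{13}$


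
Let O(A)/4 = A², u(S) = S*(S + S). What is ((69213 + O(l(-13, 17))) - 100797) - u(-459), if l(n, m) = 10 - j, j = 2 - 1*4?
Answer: -452370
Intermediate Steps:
j = -2 (j = 2 - 4 = -2)
l(n, m) = 12 (l(n, m) = 10 - 1*(-2) = 10 + 2 = 12)
u(S) = 2*S² (u(S) = S*(2*S) = 2*S²)
O(A) = 4*A²
((69213 + O(l(-13, 17))) - 100797) - u(-459) = ((69213 + 4*12²) - 100797) - 2*(-459)² = ((69213 + 4*144) - 100797) - 2*210681 = ((69213 + 576) - 100797) - 1*421362 = (69789 - 100797) - 421362 = -31008 - 421362 = -452370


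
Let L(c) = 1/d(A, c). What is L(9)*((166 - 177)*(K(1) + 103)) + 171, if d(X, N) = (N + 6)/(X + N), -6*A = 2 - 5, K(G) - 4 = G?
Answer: -2907/5 ≈ -581.40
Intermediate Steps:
K(G) = 4 + G
A = ½ (A = -(2 - 5)/6 = -⅙*(-3) = ½ ≈ 0.50000)
d(X, N) = (6 + N)/(N + X)
L(c) = (½ + c)/(6 + c) (L(c) = 1/((6 + c)/(c + ½)) = 1/((6 + c)/(½ + c)) = (½ + c)/(6 + c))
L(9)*((166 - 177)*(K(1) + 103)) + 171 = ((½ + 9)/(6 + 9))*((166 - 177)*((4 + 1) + 103)) + 171 = ((19/2)/15)*(-11*(5 + 103)) + 171 = ((1/15)*(19/2))*(-11*108) + 171 = (19/30)*(-1188) + 171 = -3762/5 + 171 = -2907/5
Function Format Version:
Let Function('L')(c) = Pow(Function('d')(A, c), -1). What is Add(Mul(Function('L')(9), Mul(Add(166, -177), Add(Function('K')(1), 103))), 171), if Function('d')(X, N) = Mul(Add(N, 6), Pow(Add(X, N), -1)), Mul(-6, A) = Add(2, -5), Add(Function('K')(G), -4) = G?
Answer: Rational(-2907, 5) ≈ -581.40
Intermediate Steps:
Function('K')(G) = Add(4, G)
A = Rational(1, 2) (A = Mul(Rational(-1, 6), Add(2, -5)) = Mul(Rational(-1, 6), -3) = Rational(1, 2) ≈ 0.50000)
Function('d')(X, N) = Mul(Pow(Add(N, X), -1), Add(6, N)) (Function('d')(X, N) = Mul(Add(6, N), Pow(Add(N, X), -1)) = Mul(Pow(Add(N, X), -1), Add(6, N)))
Function('L')(c) = Mul(Pow(Add(6, c), -1), Add(Rational(1, 2), c)) (Function('L')(c) = Pow(Mul(Pow(Add(c, Rational(1, 2)), -1), Add(6, c)), -1) = Pow(Mul(Pow(Add(Rational(1, 2), c), -1), Add(6, c)), -1) = Mul(Pow(Add(6, c), -1), Add(Rational(1, 2), c)))
Add(Mul(Function('L')(9), Mul(Add(166, -177), Add(Function('K')(1), 103))), 171) = Add(Mul(Mul(Pow(Add(6, 9), -1), Add(Rational(1, 2), 9)), Mul(Add(166, -177), Add(Add(4, 1), 103))), 171) = Add(Mul(Mul(Pow(15, -1), Rational(19, 2)), Mul(-11, Add(5, 103))), 171) = Add(Mul(Mul(Rational(1, 15), Rational(19, 2)), Mul(-11, 108)), 171) = Add(Mul(Rational(19, 30), -1188), 171) = Add(Rational(-3762, 5), 171) = Rational(-2907, 5)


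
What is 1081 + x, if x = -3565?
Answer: -2484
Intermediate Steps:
1081 + x = 1081 - 3565 = -2484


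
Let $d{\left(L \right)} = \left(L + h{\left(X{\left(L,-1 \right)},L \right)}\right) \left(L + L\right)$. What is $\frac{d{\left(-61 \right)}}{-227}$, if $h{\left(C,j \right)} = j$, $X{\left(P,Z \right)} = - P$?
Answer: $- \frac{14884}{227} \approx -65.568$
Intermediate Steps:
$d{\left(L \right)} = 4 L^{2}$ ($d{\left(L \right)} = \left(L + L\right) \left(L + L\right) = 2 L 2 L = 4 L^{2}$)
$\frac{d{\left(-61 \right)}}{-227} = \frac{4 \left(-61\right)^{2}}{-227} = 4 \cdot 3721 \left(- \frac{1}{227}\right) = 14884 \left(- \frac{1}{227}\right) = - \frac{14884}{227}$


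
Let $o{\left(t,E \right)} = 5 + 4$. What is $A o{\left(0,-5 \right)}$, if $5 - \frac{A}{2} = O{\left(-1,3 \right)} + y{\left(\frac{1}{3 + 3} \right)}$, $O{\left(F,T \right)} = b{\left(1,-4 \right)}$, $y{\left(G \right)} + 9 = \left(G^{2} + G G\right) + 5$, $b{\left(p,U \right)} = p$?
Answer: $143$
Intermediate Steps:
$y{\left(G \right)} = -4 + 2 G^{2}$ ($y{\left(G \right)} = -9 + \left(\left(G^{2} + G G\right) + 5\right) = -9 + \left(\left(G^{2} + G^{2}\right) + 5\right) = -9 + \left(2 G^{2} + 5\right) = -9 + \left(5 + 2 G^{2}\right) = -4 + 2 G^{2}$)
$O{\left(F,T \right)} = 1$
$o{\left(t,E \right)} = 9$
$A = \frac{143}{9}$ ($A = 10 - 2 \left(1 - \left(4 - 2 \left(\frac{1}{3 + 3}\right)^{2}\right)\right) = 10 - 2 \left(1 - \left(4 - 2 \left(\frac{1}{6}\right)^{2}\right)\right) = 10 - 2 \left(1 - \left(4 - \frac{2}{36}\right)\right) = 10 - 2 \left(1 + \left(-4 + 2 \cdot \frac{1}{36}\right)\right) = 10 - 2 \left(1 + \left(-4 + \frac{1}{18}\right)\right) = 10 - 2 \left(1 - \frac{71}{18}\right) = 10 - - \frac{53}{9} = 10 + \frac{53}{9} = \frac{143}{9} \approx 15.889$)
$A o{\left(0,-5 \right)} = \frac{143}{9} \cdot 9 = 143$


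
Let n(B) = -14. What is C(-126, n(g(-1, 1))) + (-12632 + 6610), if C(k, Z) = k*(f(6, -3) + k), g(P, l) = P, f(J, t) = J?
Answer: 9098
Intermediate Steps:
C(k, Z) = k*(6 + k)
C(-126, n(g(-1, 1))) + (-12632 + 6610) = -126*(6 - 126) + (-12632 + 6610) = -126*(-120) - 6022 = 15120 - 6022 = 9098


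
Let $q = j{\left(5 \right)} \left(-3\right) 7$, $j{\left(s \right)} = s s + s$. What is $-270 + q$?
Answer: $-900$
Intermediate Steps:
$j{\left(s \right)} = s + s^{2}$ ($j{\left(s \right)} = s^{2} + s = s + s^{2}$)
$q = -630$ ($q = 5 \left(1 + 5\right) \left(-3\right) 7 = 5 \cdot 6 \left(-3\right) 7 = 30 \left(-3\right) 7 = \left(-90\right) 7 = -630$)
$-270 + q = -270 - 630 = -900$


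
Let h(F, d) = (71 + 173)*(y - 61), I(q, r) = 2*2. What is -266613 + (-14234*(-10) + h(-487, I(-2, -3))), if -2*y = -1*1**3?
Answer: -139035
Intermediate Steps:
I(q, r) = 4
y = 1/2 (y = -(-1)*1**3/2 = -(-1)/2 = -1/2*(-1) = 1/2 ≈ 0.50000)
h(F, d) = -14762 (h(F, d) = (71 + 173)*(1/2 - 61) = 244*(-121/2) = -14762)
-266613 + (-14234*(-10) + h(-487, I(-2, -3))) = -266613 + (-14234*(-10) - 14762) = -266613 + (142340 - 14762) = -266613 + 127578 = -139035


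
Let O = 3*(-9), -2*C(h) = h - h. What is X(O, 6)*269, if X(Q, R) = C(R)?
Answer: 0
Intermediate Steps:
C(h) = 0 (C(h) = -(h - h)/2 = -½*0 = 0)
O = -27
X(Q, R) = 0
X(O, 6)*269 = 0*269 = 0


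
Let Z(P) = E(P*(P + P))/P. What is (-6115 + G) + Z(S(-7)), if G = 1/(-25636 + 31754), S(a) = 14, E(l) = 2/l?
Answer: -7332667087/1199128 ≈ -6115.0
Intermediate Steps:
Z(P) = P⁻³ (Z(P) = (2/((P*(P + P))))/P = (2/((P*(2*P))))/P = (2/((2*P²)))/P = (2*(1/(2*P²)))/P = 1/(P²*P) = P⁻³)
G = 1/6118 ≈ 0.00016345
(-6115 + G) + Z(S(-7)) = (-6115 + 1/6118) + 14⁻³ = -37411569/6118 + 1/2744 = -7332667087/1199128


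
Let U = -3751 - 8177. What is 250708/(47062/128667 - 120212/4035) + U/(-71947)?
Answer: -1560744792947252178/183194116244933 ≈ -8519.6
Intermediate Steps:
U = -11928
250708/(47062/128667 - 120212/4035) + U/(-71947) = 250708/(47062/128667 - 120212/4035) - 11928/(-71947) = 250708/(47062*(1/128667) - 120212*1/4035) - 11928*(-1/71947) = 250708/(47062/128667 - 120212/4035) + 11928/71947 = 250708/(-5092474078/173057115) + 11928/71947 = 250708*(-173057115/5092474078) + 11928/71947 = -21693401593710/2546237039 + 11928/71947 = -1560744792947252178/183194116244933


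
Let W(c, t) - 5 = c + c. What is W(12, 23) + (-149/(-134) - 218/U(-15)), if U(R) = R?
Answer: 89737/2010 ≈ 44.645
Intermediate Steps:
W(c, t) = 5 + 2*c (W(c, t) = 5 + (c + c) = 5 + 2*c)
W(12, 23) + (-149/(-134) - 218/U(-15)) = (5 + 2*12) + (-149/(-134) - 218/(-15)) = (5 + 24) + (-149*(-1/134) - 218*(-1/15)) = 29 + (149/134 + 218/15) = 29 + 31447/2010 = 89737/2010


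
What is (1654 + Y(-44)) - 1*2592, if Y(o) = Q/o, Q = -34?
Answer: -20619/22 ≈ -937.23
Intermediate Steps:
Y(o) = -34/o
(1654 + Y(-44)) - 1*2592 = (1654 - 34/(-44)) - 1*2592 = (1654 - 34*(-1/44)) - 2592 = (1654 + 17/22) - 2592 = 36405/22 - 2592 = -20619/22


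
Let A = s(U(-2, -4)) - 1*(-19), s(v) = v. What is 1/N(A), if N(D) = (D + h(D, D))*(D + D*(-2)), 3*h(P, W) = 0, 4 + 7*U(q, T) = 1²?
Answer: -49/16900 ≈ -0.0028994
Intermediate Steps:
U(q, T) = -3/7 (U(q, T) = -4/7 + (⅐)*1² = -4/7 + (⅐)*1 = -4/7 + ⅐ = -3/7)
h(P, W) = 0 (h(P, W) = (⅓)*0 = 0)
A = 130/7 (A = -3/7 - 1*(-19) = -3/7 + 19 = 130/7 ≈ 18.571)
N(D) = -D² (N(D) = (D + 0)*(D + D*(-2)) = D*(D - 2*D) = D*(-D) = -D²)
1/N(A) = 1/(-(130/7)²) = 1/(-1*16900/49) = 1/(-16900/49) = -49/16900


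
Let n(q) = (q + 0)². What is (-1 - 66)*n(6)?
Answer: -2412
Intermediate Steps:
n(q) = q²
(-1 - 66)*n(6) = (-1 - 66)*6² = -67*36 = -2412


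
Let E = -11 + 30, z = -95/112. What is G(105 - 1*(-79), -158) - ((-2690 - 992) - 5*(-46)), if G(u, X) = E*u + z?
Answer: 778081/112 ≈ 6947.1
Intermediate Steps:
z = -95/112 (z = -95*1/112 = -95/112 ≈ -0.84821)
E = 19
G(u, X) = -95/112 + 19*u (G(u, X) = 19*u - 95/112 = -95/112 + 19*u)
G(105 - 1*(-79), -158) - ((-2690 - 992) - 5*(-46)) = (-95/112 + 19*(105 - 1*(-79))) - ((-2690 - 992) - 5*(-46)) = (-95/112 + 19*(105 + 79)) - (-3682 + 230) = (-95/112 + 19*184) - 1*(-3452) = (-95/112 + 3496) + 3452 = 391457/112 + 3452 = 778081/112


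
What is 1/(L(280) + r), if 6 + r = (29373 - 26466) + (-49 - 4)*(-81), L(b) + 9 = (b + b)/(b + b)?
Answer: 1/7186 ≈ 0.00013916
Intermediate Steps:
L(b) = -8 (L(b) = -9 + (b + b)/(b + b) = -9 + (2*b)/((2*b)) = -9 + (2*b)*(1/(2*b)) = -9 + 1 = -8)
r = 7194 (r = -6 + ((29373 - 26466) + (-49 - 4)*(-81)) = -6 + (2907 - 53*(-81)) = -6 + (2907 + 4293) = -6 + 7200 = 7194)
1/(L(280) + r) = 1/(-8 + 7194) = 1/7186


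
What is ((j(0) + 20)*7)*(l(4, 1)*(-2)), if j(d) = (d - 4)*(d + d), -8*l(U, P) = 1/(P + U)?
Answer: 7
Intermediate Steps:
l(U, P) = -1/(8*(P + U))
j(d) = 2*d*(-4 + d) (j(d) = (-4 + d)*(2*d) = 2*d*(-4 + d))
((j(0) + 20)*7)*(l(4, 1)*(-2)) = ((2*0*(-4 + 0) + 20)*7)*(-1/(8*1 + 8*4)*(-2)) = ((2*0*(-4) + 20)*7)*(-1/(8 + 32)*(-2)) = ((0 + 20)*7)*(-1/40*(-2)) = (20*7)*(-1*1/40*(-2)) = 140*(-1/40*(-2)) = 140*(1/20) = 7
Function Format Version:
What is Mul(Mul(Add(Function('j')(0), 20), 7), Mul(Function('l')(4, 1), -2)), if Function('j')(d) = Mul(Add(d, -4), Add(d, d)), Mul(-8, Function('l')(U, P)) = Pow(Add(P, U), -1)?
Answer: 7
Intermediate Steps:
Function('l')(U, P) = Mul(Rational(-1, 8), Pow(Add(P, U), -1))
Function('j')(d) = Mul(2, d, Add(-4, d)) (Function('j')(d) = Mul(Add(-4, d), Mul(2, d)) = Mul(2, d, Add(-4, d)))
Mul(Mul(Add(Function('j')(0), 20), 7), Mul(Function('l')(4, 1), -2)) = Mul(Mul(Add(Mul(2, 0, Add(-4, 0)), 20), 7), Mul(Mul(-1, Pow(Add(Mul(8, 1), Mul(8, 4)), -1)), -2)) = Mul(Mul(Add(Mul(2, 0, -4), 20), 7), Mul(Mul(-1, Pow(Add(8, 32), -1)), -2)) = Mul(Mul(Add(0, 20), 7), Mul(Mul(-1, Pow(40, -1)), -2)) = Mul(Mul(20, 7), Mul(Mul(-1, Rational(1, 40)), -2)) = Mul(140, Mul(Rational(-1, 40), -2)) = Mul(140, Rational(1, 20)) = 7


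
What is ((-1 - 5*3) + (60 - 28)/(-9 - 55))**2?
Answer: 1089/4 ≈ 272.25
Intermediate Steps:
((-1 - 5*3) + (60 - 28)/(-9 - 55))**2 = ((-1 - 15) + 32/(-64))**2 = (-16 + 32*(-1/64))**2 = (-16 - 1/2)**2 = (-33/2)**2 = 1089/4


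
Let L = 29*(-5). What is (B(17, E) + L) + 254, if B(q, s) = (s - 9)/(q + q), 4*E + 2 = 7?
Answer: 14793/136 ≈ 108.77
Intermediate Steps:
E = 5/4 (E = -1/2 + (1/4)*7 = -1/2 + 7/4 = 5/4 ≈ 1.2500)
B(q, s) = (-9 + s)/(2*q) (B(q, s) = (-9 + s)/((2*q)) = (-9 + s)*(1/(2*q)) = (-9 + s)/(2*q))
L = -145
(B(17, E) + L) + 254 = ((1/2)*(-9 + 5/4)/17 - 145) + 254 = ((1/2)*(1/17)*(-31/4) - 145) + 254 = (-31/136 - 145) + 254 = -19751/136 + 254 = 14793/136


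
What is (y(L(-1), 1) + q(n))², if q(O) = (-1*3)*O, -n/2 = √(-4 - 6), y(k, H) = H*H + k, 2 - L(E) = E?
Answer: -344 + 48*I*√10 ≈ -344.0 + 151.79*I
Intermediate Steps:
L(E) = 2 - E
y(k, H) = k + H² (y(k, H) = H² + k = k + H²)
n = -2*I*√10 (n = -2*√(-4 - 6) = -2*I*√10 ≈ -6.3246*I)
q(O) = -3*O
(y(L(-1), 1) + q(n))² = (((2 - 1*(-1)) + 1²) - (-6)*I*√10)² = (((2 + 1) + 1) + 6*I*√10)² = ((3 + 1) + 6*I*√10)² = (4 + 6*I*√10)²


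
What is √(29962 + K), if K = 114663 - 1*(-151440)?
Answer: √296065 ≈ 544.12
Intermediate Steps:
K = 266103 (K = 114663 + 151440 = 266103)
√(29962 + K) = √(29962 + 266103) = √296065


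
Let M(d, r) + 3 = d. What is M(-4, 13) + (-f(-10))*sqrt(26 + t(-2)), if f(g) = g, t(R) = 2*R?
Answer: -7 + 10*sqrt(22) ≈ 39.904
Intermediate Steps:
M(d, r) = -3 + d
M(-4, 13) + (-f(-10))*sqrt(26 + t(-2)) = (-3 - 4) + (-1*(-10))*sqrt(26 + 2*(-2)) = -7 + 10*sqrt(26 - 4) = -7 + 10*sqrt(22)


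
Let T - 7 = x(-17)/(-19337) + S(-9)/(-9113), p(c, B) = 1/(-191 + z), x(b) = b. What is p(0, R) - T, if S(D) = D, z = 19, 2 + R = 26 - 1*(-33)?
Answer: -212399367693/30309509932 ≈ -7.0077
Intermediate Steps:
R = 57 (R = -2 + (26 - 1*(-33)) = -2 + (26 + 33) = -2 + 59 = 57)
p(c, B) = -1/172 (p(c, B) = 1/(-191 + 19) = 1/(-172) = -1/172)
T = 1233855521/176218081 (T = 7 + (-17/(-19337) - 9/(-9113)) = 7 + (-17*(-1/19337) - 9*(-1/9113)) = 7 + (17/19337 + 9/9113) = 7 + 328954/176218081 = 1233855521/176218081 ≈ 7.0019)
p(0, R) - T = -1/172 - 1*1233855521/176218081 = -1/172 - 1233855521/176218081 = -212399367693/30309509932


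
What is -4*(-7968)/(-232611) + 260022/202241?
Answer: 18012717430/15681160417 ≈ 1.1487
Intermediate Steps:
-4*(-7968)/(-232611) + 260022/202241 = 31872*(-1/232611) + 260022*(1/202241) = -10624/77537 + 260022/202241 = 18012717430/15681160417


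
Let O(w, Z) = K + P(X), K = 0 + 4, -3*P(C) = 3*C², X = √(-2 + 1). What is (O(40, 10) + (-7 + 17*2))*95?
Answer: 3040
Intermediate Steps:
X = I (X = √(-1) = I ≈ 1.0*I)
P(C) = -C²
K = 4
O(w, Z) = 5 (O(w, Z) = 4 - I² = 4 - 1*(-1) = 4 + 1 = 5)
(O(40, 10) + (-7 + 17*2))*95 = (5 + (-7 + 17*2))*95 = (5 + (-7 + 34))*95 = (5 + 27)*95 = 32*95 = 3040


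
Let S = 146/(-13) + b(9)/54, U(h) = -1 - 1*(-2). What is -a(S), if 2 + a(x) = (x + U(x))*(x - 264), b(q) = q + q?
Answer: -4135264/1521 ≈ -2718.8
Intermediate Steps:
b(q) = 2*q
U(h) = 1 (U(h) = -1 + 2 = 1)
S = -425/39 (S = 146/(-13) + (2*9)/54 = 146*(-1/13) + 18*(1/54) = -146/13 + ⅓ = -425/39 ≈ -10.897)
a(x) = -2 + (1 + x)*(-264 + x) (a(x) = -2 + (x + 1)*(x - 264) = -2 + (1 + x)*(-264 + x))
-a(S) = -(-266 + (-425/39)² - 263*(-425/39)) = -(-266 + 180625/1521 + 111775/39) = -1*4135264/1521 = -4135264/1521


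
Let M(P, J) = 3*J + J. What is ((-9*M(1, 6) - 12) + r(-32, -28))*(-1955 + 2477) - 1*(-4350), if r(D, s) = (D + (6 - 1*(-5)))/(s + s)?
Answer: -457881/4 ≈ -1.1447e+5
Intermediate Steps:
M(P, J) = 4*J
r(D, s) = (11 + D)/(2*s) (r(D, s) = (D + (6 + 5))/((2*s)) = (D + 11)*(1/(2*s)) = (11 + D)*(1/(2*s)) = (11 + D)/(2*s))
((-9*M(1, 6) - 12) + r(-32, -28))*(-1955 + 2477) - 1*(-4350) = ((-36*6 - 12) + (½)*(11 - 32)/(-28))*(-1955 + 2477) - 1*(-4350) = ((-9*24 - 12) + (½)*(-1/28)*(-21))*522 + 4350 = ((-216 - 12) + 3/8)*522 + 4350 = (-228 + 3/8)*522 + 4350 = -1821/8*522 + 4350 = -475281/4 + 4350 = -457881/4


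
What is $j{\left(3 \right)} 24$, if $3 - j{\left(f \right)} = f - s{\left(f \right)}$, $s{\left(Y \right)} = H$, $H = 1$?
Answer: $24$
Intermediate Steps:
$s{\left(Y \right)} = 1$
$j{\left(f \right)} = 4 - f$ ($j{\left(f \right)} = 3 - \left(f - 1\right) = 3 - \left(-1 + f\right) = 4 - f$)
$j{\left(3 \right)} 24 = \left(4 - 3\right) 24 = 1 \cdot 24 = 24$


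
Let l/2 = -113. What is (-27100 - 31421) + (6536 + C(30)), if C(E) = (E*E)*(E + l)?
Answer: -228385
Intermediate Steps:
l = -226 (l = 2*(-113) = -226)
C(E) = E**2*(-226 + E) (C(E) = (E*E)*(E - 226) = E**2*(-226 + E))
(-27100 - 31421) + (6536 + C(30)) = (-27100 - 31421) + (6536 + 30**2*(-226 + 30)) = -58521 + (6536 + 900*(-196)) = -58521 + (6536 - 176400) = -58521 - 169864 = -228385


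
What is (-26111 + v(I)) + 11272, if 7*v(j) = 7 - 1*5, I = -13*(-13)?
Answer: -103871/7 ≈ -14839.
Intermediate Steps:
I = 169
v(j) = 2/7 (v(j) = (7 - 1*5)/7 = (7 - 5)/7 = (⅐)*2 = 2/7)
(-26111 + v(I)) + 11272 = (-26111 + 2/7) + 11272 = -182775/7 + 11272 = -103871/7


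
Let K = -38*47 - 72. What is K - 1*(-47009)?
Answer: 45151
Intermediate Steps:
K = -1858 (K = -1786 - 72 = -1858)
K - 1*(-47009) = -1858 - 1*(-47009) = -1858 + 47009 = 45151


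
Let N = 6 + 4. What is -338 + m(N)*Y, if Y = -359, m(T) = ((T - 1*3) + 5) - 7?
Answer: -2133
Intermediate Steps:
N = 10
m(T) = -5 + T (m(T) = ((T - 3) + 5) - 7 = ((-3 + T) + 5) - 7 = (2 + T) - 7 = -5 + T)
-338 + m(N)*Y = -338 + (-5 + 10)*(-359) = -338 + 5*(-359) = -338 - 1795 = -2133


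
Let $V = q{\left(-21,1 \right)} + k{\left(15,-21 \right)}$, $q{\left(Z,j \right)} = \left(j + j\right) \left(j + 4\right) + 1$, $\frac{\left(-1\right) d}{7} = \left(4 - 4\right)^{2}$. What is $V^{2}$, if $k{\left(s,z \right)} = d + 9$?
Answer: $400$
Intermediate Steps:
$d = 0$ ($d = - 7 \left(4 - 4\right)^{2} = - 7 \cdot 0^{2} = \left(-7\right) 0 = 0$)
$q{\left(Z,j \right)} = 1 + 2 j \left(4 + j\right)$ ($q{\left(Z,j \right)} = 2 j \left(4 + j\right) + 1 = 1 + 2 j \left(4 + j\right)$)
$k{\left(s,z \right)} = 9$ ($k{\left(s,z \right)} = 0 + 9 = 9$)
$V = 20$ ($V = \left(1 + 2 \cdot 1^{2} + 8 \cdot 1\right) + 9 = \left(1 + 2 \cdot 1 + 8\right) + 9 = \left(1 + 2 + 8\right) + 9 = 11 + 9 = 20$)
$V^{2} = 20^{2} = 400$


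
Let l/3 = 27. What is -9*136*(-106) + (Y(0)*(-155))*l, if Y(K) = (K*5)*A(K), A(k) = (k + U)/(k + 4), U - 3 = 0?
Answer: 129744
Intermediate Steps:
l = 81 (l = 3*27 = 81)
U = 3 (U = 3 + 0 = 3)
A(k) = (3 + k)/(4 + k) (A(k) = (k + 3)/(k + 4) = (3 + k)/(4 + k))
Y(K) = 5*K*(3 + K)/(4 + K) (Y(K) = (K*5)*((3 + K)/(4 + K)) = (5*K)*((3 + K)/(4 + K)) = 5*K*(3 + K)/(4 + K))
-9*136*(-106) + (Y(0)*(-155))*l = -9*136*(-106) + ((5*0*(3 + 0)/(4 + 0))*(-155))*81 = -1224*(-106) + ((5*0*3/4)*(-155))*81 = 129744 + ((5*0*(1/4)*3)*(-155))*81 = 129744 + (0*(-155))*81 = 129744 + 0*81 = 129744 + 0 = 129744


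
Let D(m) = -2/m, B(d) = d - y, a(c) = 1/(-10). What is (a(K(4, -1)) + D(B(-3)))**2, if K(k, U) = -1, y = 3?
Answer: 49/900 ≈ 0.054444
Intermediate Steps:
a(c) = -1/10
B(d) = -3 + d (B(d) = d - 1*3 = d - 3 = -3 + d)
D(m) = -2/m
(a(K(4, -1)) + D(B(-3)))**2 = (-1/10 - 2/(-3 - 3))**2 = (-1/10 - 2/(-6))**2 = (-1/10 - 2*(-1/6))**2 = (-1/10 + 1/3)**2 = (7/30)**2 = 49/900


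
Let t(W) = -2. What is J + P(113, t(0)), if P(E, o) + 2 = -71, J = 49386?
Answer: 49313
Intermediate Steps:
P(E, o) = -73 (P(E, o) = -2 - 71 = -73)
J + P(113, t(0)) = 49386 - 73 = 49313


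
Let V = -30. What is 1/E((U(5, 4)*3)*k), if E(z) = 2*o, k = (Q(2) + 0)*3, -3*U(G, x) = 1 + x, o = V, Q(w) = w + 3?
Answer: -1/60 ≈ -0.016667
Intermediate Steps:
Q(w) = 3 + w
o = -30
U(G, x) = -⅓ - x/3 (U(G, x) = -(1 + x)/3 = -⅓ - x/3)
k = 15 (k = ((3 + 2) + 0)*3 = (5 + 0)*3 = 5*3 = 15)
E(z) = -60 (E(z) = 2*(-30) = -60)
1/E((U(5, 4)*3)*k) = 1/(-60) = -1/60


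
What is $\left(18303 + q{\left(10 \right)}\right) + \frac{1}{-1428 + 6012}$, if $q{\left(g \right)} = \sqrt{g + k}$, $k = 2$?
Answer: $\frac{83900953}{4584} + 2 \sqrt{3} \approx 18306.0$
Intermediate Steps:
$q{\left(g \right)} = \sqrt{2 + g}$ ($q{\left(g \right)} = \sqrt{g + 2} = \sqrt{2 + g}$)
$\left(18303 + q{\left(10 \right)}\right) + \frac{1}{-1428 + 6012} = \left(18303 + \sqrt{2 + 10}\right) + \frac{1}{-1428 + 6012} = \left(18303 + \sqrt{12}\right) + \frac{1}{4584} = \left(18303 + 2 \sqrt{3}\right) + \frac{1}{4584} = \frac{83900953}{4584} + 2 \sqrt{3}$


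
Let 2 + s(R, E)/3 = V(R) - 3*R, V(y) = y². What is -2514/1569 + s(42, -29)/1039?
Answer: 1696202/543397 ≈ 3.1215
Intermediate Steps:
s(R, E) = -6 - 9*R + 3*R² (s(R, E) = -6 + 3*(R² - 3*R) = -6 + (-9*R + 3*R²) = -6 - 9*R + 3*R²)
-2514/1569 + s(42, -29)/1039 = -2514/1569 + (-6 - 9*42 + 3*42²)/1039 = -2514*1/1569 + (-6 - 378 + 3*1764)*(1/1039) = -838/523 + (-6 - 378 + 5292)*(1/1039) = -838/523 + 4908*(1/1039) = -838/523 + 4908/1039 = 1696202/543397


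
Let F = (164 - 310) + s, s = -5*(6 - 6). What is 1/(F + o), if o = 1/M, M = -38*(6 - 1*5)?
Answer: -38/5549 ≈ -0.0068481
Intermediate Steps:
M = -38 (M = -38*(6 - 5) = -38*1 = -38)
s = 0 (s = -5*0 = 0)
o = -1/38 (o = 1/(-38) = -1/38 ≈ -0.026316)
F = -146 (F = (164 - 310) + 0 = -146 + 0 = -146)
1/(F + o) = 1/(-146 - 1/38) = 1/(-5549/38) = -38/5549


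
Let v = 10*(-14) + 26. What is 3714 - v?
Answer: 3828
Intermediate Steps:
v = -114 (v = -140 + 26 = -114)
3714 - v = 3714 - 1*(-114) = 3714 + 114 = 3828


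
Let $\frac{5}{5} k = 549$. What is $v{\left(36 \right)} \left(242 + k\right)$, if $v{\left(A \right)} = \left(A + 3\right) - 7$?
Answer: $25312$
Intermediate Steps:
$v{\left(A \right)} = -4 + A$ ($v{\left(A \right)} = \left(3 + A\right) - 7 = -4 + A$)
$k = 549$
$v{\left(36 \right)} \left(242 + k\right) = \left(-4 + 36\right) \left(242 + 549\right) = 32 \cdot 791 = 25312$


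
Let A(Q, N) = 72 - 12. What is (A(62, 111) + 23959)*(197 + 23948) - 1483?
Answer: 579937272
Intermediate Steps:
A(Q, N) = 60
(A(62, 111) + 23959)*(197 + 23948) - 1483 = (60 + 23959)*(197 + 23948) - 1483 = 24019*24145 - 1483 = 579938755 - 1483 = 579937272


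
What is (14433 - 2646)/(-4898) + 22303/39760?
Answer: -179705513/97372240 ≈ -1.8456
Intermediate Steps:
(14433 - 2646)/(-4898) + 22303/39760 = 11787*(-1/4898) + 22303*(1/39760) = -11787/4898 + 22303/39760 = -179705513/97372240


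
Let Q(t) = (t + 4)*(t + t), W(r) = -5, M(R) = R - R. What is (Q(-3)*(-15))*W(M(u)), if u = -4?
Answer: -450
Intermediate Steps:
M(R) = 0
Q(t) = 2*t*(4 + t) (Q(t) = (4 + t)*(2*t) = 2*t*(4 + t))
(Q(-3)*(-15))*W(M(u)) = ((2*(-3)*(4 - 3))*(-15))*(-5) = ((2*(-3)*1)*(-15))*(-5) = -6*(-15)*(-5) = 90*(-5) = -450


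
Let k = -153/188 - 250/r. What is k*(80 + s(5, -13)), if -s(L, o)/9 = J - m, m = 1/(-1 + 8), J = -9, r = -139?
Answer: 7308172/45731 ≈ 159.81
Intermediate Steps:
m = ⅐ (m = 1/7 = ⅐ ≈ 0.14286)
k = 25733/26132 (k = -153/188 - 250/(-139) = -153*1/188 - 250*(-1/139) = -153/188 + 250/139 = 25733/26132 ≈ 0.98473)
s(L, o) = 576/7 (s(L, o) = -9*(-9 - 1*⅐) = -9*(-9 - ⅐) = -9*(-64/7) = 576/7)
k*(80 + s(5, -13)) = 25733*(80 + 576/7)/26132 = (25733/26132)*(1136/7) = 7308172/45731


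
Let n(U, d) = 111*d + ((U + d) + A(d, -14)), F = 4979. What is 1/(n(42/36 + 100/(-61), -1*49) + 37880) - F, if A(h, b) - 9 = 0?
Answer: -59043934181/11858593 ≈ -4979.0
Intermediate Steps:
A(h, b) = 9 (A(h, b) = 9 + 0 = 9)
n(U, d) = 9 + U + 112*d (n(U, d) = 111*d + ((U + d) + 9) = 111*d + (9 + U + d) = 9 + U + 112*d)
1/(n(42/36 + 100/(-61), -1*49) + 37880) - F = 1/((9 + (42/36 + 100/(-61)) + 112*(-1*49)) + 37880) - 1*4979 = 1/((9 + (42*(1/36) + 100*(-1/61)) + 112*(-49)) + 37880) - 4979 = 1/((9 + (7/6 - 100/61) - 5488) + 37880) - 4979 = 1/((9 - 173/366 - 5488) + 37880) - 4979 = 1/(-2005487/366 + 37880) - 4979 = 1/(11858593/366) - 4979 = 366/11858593 - 4979 = -59043934181/11858593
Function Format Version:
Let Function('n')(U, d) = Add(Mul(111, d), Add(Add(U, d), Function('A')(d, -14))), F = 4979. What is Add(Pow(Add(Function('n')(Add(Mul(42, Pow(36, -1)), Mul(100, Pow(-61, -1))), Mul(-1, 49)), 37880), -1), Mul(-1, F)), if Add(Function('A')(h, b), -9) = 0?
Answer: Rational(-59043934181, 11858593) ≈ -4979.0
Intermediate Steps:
Function('A')(h, b) = 9 (Function('A')(h, b) = Add(9, 0) = 9)
Function('n')(U, d) = Add(9, U, Mul(112, d)) (Function('n')(U, d) = Add(Mul(111, d), Add(Add(U, d), 9)) = Add(Mul(111, d), Add(9, U, d)) = Add(9, U, Mul(112, d)))
Add(Pow(Add(Function('n')(Add(Mul(42, Pow(36, -1)), Mul(100, Pow(-61, -1))), Mul(-1, 49)), 37880), -1), Mul(-1, F)) = Add(Pow(Add(Add(9, Add(Mul(42, Pow(36, -1)), Mul(100, Pow(-61, -1))), Mul(112, Mul(-1, 49))), 37880), -1), Mul(-1, 4979)) = Add(Pow(Add(Add(9, Add(Mul(42, Rational(1, 36)), Mul(100, Rational(-1, 61))), Mul(112, -49)), 37880), -1), -4979) = Add(Pow(Add(Add(9, Add(Rational(7, 6), Rational(-100, 61)), -5488), 37880), -1), -4979) = Add(Pow(Add(Add(9, Rational(-173, 366), -5488), 37880), -1), -4979) = Add(Pow(Add(Rational(-2005487, 366), 37880), -1), -4979) = Add(Pow(Rational(11858593, 366), -1), -4979) = Add(Rational(366, 11858593), -4979) = Rational(-59043934181, 11858593)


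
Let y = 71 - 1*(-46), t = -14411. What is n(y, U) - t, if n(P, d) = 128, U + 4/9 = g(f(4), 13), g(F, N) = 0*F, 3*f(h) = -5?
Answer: 14539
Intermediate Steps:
f(h) = -5/3 (f(h) = (⅓)*(-5) = -5/3)
g(F, N) = 0
U = -4/9 (U = -4/9 + 0 = -4/9 ≈ -0.44444)
y = 117 (y = 71 + 46 = 117)
n(y, U) - t = 128 - 1*(-14411) = 128 + 14411 = 14539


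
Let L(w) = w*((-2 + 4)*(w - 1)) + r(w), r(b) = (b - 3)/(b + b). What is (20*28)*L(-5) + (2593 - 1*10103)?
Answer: 26538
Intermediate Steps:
r(b) = (-3 + b)/(2*b) (r(b) = (-3 + b)/((2*b)) = (-3 + b)*(1/(2*b)) = (-3 + b)/(2*b))
L(w) = w*(-2 + 2*w) + (-3 + w)/(2*w) (L(w) = w*((-2 + 4)*(w - 1)) + (-3 + w)/(2*w) = w*(2*(-1 + w)) + (-3 + w)/(2*w) = w*(-2 + 2*w) + (-3 + w)/(2*w))
(20*28)*L(-5) + (2593 - 1*10103) = (20*28)*((½)*(-3 - 5 + 4*(-5)²*(-1 - 5))/(-5)) + (2593 - 1*10103) = 560*((½)*(-⅕)*(-3 - 5 + 4*25*(-6))) + (2593 - 10103) = 560*((½)*(-⅕)*(-3 - 5 - 600)) - 7510 = 560*((½)*(-⅕)*(-608)) - 7510 = 560*(304/5) - 7510 = 34048 - 7510 = 26538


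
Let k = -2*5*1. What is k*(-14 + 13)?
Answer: 10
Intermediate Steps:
k = -10 (k = -10*1 = -10)
k*(-14 + 13) = -10*(-14 + 13) = -10*(-1) = 10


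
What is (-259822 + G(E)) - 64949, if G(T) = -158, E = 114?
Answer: -324929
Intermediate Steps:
(-259822 + G(E)) - 64949 = (-259822 - 158) - 64949 = -259980 - 64949 = -324929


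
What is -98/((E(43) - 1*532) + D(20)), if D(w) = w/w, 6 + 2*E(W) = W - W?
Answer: 49/267 ≈ 0.18352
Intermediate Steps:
E(W) = -3 (E(W) = -3 + (W - W)/2 = -3 + (½)*0 = -3 + 0 = -3)
D(w) = 1
-98/((E(43) - 1*532) + D(20)) = -98/((-3 - 1*532) + 1) = -98/((-3 - 532) + 1) = -98/(-535 + 1) = -98/(-534) = -1/534*(-98) = 49/267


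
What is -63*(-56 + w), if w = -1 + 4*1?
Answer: 3339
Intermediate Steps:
w = 3 (w = -1 + 4 = 3)
-63*(-56 + w) = -63*(-56 + 3) = -63*(-53) = 3339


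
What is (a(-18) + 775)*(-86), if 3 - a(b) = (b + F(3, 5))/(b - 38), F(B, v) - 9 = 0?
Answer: -1873037/28 ≈ -66894.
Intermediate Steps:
F(B, v) = 9 (F(B, v) = 9 + 0 = 9)
a(b) = 3 - (9 + b)/(-38 + b) (a(b) = 3 - (b + 9)/(b - 38) = 3 - (9 + b)/(-38 + b))
(a(-18) + 775)*(-86) = ((-123 + 2*(-18))/(-38 - 18) + 775)*(-86) = ((-123 - 36)/(-56) + 775)*(-86) = (-1/56*(-159) + 775)*(-86) = (159/56 + 775)*(-86) = (43559/56)*(-86) = -1873037/28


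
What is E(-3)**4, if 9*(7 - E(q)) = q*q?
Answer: 1296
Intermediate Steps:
E(q) = 7 - q**2/9 (E(q) = 7 - q*q/9 = 7 - q**2/9)
E(-3)**4 = (7 - 1/9*(-3)**2)**4 = (7 - 1/9*9)**4 = (7 - 1)**4 = 6**4 = 1296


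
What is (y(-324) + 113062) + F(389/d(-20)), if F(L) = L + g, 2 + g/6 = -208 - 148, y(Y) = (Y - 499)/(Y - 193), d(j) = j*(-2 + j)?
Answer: 2293752723/20680 ≈ 1.1092e+5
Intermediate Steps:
y(Y) = (-499 + Y)/(-193 + Y)
g = -2148 (g = -12 + 6*(-208 - 148) = -12 + 6*(-356) = -12 - 2136 = -2148)
F(L) = -2148 + L (F(L) = L - 2148 = -2148 + L)
(y(-324) + 113062) + F(389/d(-20)) = ((-499 - 324)/(-193 - 324) + 113062) + (-2148 + 389/((-20*(-2 - 20)))) = (-823/(-517) + 113062) + (-2148 + 389/((-20*(-22)))) = (-1/517*(-823) + 113062) + (-2148 + 389/440) = (823/517 + 113062) + (-2148 + 389*(1/440)) = 58453877/517 + (-2148 + 389/440) = 58453877/517 - 944731/440 = 2293752723/20680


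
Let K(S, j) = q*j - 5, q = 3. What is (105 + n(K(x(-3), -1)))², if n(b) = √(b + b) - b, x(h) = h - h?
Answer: 12753 + 904*I ≈ 12753.0 + 904.0*I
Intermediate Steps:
x(h) = 0
K(S, j) = -5 + 3*j (K(S, j) = 3*j - 5 = -5 + 3*j)
n(b) = -b + √2*√b (n(b) = √(2*b) - b = √2*√b - b = -b + √2*√b)
(105 + n(K(x(-3), -1)))² = (105 + (-(-5 + 3*(-1)) + √2*√(-5 + 3*(-1))))² = (105 + (-(-5 - 3) + √2*√(-5 - 3)))² = (105 + (-1*(-8) + √2*√(-8)))² = (105 + (8 + √2*(2*I*√2)))² = (105 + (8 + 4*I))² = (113 + 4*I)²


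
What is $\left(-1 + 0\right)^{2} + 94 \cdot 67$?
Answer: $6299$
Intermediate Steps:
$\left(-1 + 0\right)^{2} + 94 \cdot 67 = \left(-1\right)^{2} + 6298 = 1 + 6298 = 6299$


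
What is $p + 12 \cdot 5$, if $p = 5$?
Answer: $65$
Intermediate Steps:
$p + 12 \cdot 5 = 5 + 12 \cdot 5 = 5 + 60 = 65$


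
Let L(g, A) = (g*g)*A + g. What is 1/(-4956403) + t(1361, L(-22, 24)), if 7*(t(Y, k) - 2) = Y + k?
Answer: 64279590500/34694821 ≈ 1852.7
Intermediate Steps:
L(g, A) = g + A*g**2 (L(g, A) = g**2*A + g = A*g**2 + g = g + A*g**2)
t(Y, k) = 2 + Y/7 + k/7 (t(Y, k) = 2 + (Y + k)/7 = 2 + (Y/7 + k/7) = 2 + Y/7 + k/7)
1/(-4956403) + t(1361, L(-22, 24)) = 1/(-4956403) + (2 + (1/7)*1361 + (-22*(1 + 24*(-22)))/7) = -1/4956403 + (2 + 1361/7 + (-22*(1 - 528))/7) = -1/4956403 + (2 + 1361/7 + (-22*(-527))/7) = -1/4956403 + (2 + 1361/7 + (1/7)*11594) = -1/4956403 + (2 + 1361/7 + 11594/7) = -1/4956403 + 12969/7 = 64279590500/34694821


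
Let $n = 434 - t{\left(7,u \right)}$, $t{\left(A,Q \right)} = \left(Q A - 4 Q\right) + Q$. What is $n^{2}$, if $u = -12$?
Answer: $232324$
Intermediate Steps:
$t{\left(A,Q \right)} = - 3 Q + A Q$ ($t{\left(A,Q \right)} = \left(A Q - 4 Q\right) + Q = \left(- 4 Q + A Q\right) + Q = - 3 Q + A Q$)
$n = 482$ ($n = 434 - - 12 \left(-3 + 7\right) = 434 - \left(-12\right) 4 = 434 - -48 = 434 + 48 = 482$)
$n^{2} = 482^{2} = 232324$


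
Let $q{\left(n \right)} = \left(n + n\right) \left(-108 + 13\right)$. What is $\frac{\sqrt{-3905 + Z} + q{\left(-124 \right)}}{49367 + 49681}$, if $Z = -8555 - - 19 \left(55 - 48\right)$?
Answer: $\frac{2945}{12381} + \frac{i \sqrt{12327}}{99048} \approx 0.23786 + 0.0011209 i$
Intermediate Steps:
$Z = -8422$ ($Z = -8555 - \left(-19\right) 7 = -8555 - -133 = -8555 + 133 = -8422$)
$q{\left(n \right)} = - 190 n$ ($q{\left(n \right)} = 2 n \left(-95\right) = - 190 n$)
$\frac{\sqrt{-3905 + Z} + q{\left(-124 \right)}}{49367 + 49681} = \frac{\sqrt{-3905 - 8422} - -23560}{49367 + 49681} = \frac{\sqrt{-12327} + 23560}{99048} = \left(i \sqrt{12327} + 23560\right) \frac{1}{99048} = \left(23560 + i \sqrt{12327}\right) \frac{1}{99048} = \frac{2945}{12381} + \frac{i \sqrt{12327}}{99048}$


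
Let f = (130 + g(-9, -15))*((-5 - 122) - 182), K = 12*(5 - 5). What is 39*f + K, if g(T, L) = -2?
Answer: -1542528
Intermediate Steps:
K = 0 (K = 12*0 = 0)
f = -39552 (f = (130 - 2)*((-5 - 122) - 182) = 128*(-127 - 182) = 128*(-309) = -39552)
39*f + K = 39*(-39552) + 0 = -1542528 + 0 = -1542528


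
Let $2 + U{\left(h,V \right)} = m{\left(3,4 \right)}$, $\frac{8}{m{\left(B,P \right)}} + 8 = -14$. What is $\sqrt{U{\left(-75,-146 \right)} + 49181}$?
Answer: $\frac{\sqrt{5950615}}{11} \approx 221.76$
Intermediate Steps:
$m{\left(B,P \right)} = - \frac{4}{11}$ ($m{\left(B,P \right)} = \frac{8}{-8 - 14} = \frac{8}{-22} = 8 \left(- \frac{1}{22}\right) = - \frac{4}{11}$)
$U{\left(h,V \right)} = - \frac{26}{11}$ ($U{\left(h,V \right)} = -2 - \frac{4}{11} = - \frac{26}{11}$)
$\sqrt{U{\left(-75,-146 \right)} + 49181} = \sqrt{- \frac{26}{11} + 49181} = \sqrt{\frac{540965}{11}} = \frac{\sqrt{5950615}}{11}$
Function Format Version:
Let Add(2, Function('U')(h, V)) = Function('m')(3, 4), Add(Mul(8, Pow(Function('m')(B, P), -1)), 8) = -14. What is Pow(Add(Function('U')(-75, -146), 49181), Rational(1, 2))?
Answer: Mul(Rational(1, 11), Pow(5950615, Rational(1, 2))) ≈ 221.76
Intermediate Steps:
Function('m')(B, P) = Rational(-4, 11) (Function('m')(B, P) = Mul(8, Pow(Add(-8, -14), -1)) = Mul(8, Pow(-22, -1)) = Mul(8, Rational(-1, 22)) = Rational(-4, 11))
Function('U')(h, V) = Rational(-26, 11) (Function('U')(h, V) = Add(-2, Rational(-4, 11)) = Rational(-26, 11))
Pow(Add(Function('U')(-75, -146), 49181), Rational(1, 2)) = Pow(Add(Rational(-26, 11), 49181), Rational(1, 2)) = Pow(Rational(540965, 11), Rational(1, 2)) = Mul(Rational(1, 11), Pow(5950615, Rational(1, 2)))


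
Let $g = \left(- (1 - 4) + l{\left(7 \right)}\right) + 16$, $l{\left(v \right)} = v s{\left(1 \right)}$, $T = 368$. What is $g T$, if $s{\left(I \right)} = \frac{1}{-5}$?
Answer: $\frac{32384}{5} \approx 6476.8$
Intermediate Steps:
$s{\left(I \right)} = - \frac{1}{5}$
$l{\left(v \right)} = - \frac{v}{5}$ ($l{\left(v \right)} = v \left(- \frac{1}{5}\right) = - \frac{v}{5}$)
$g = \frac{88}{5}$ ($g = \left(- (1 - 4) - \frac{7}{5}\right) + 16 = \left(\left(-1\right) \left(-3\right) - \frac{7}{5}\right) + 16 = \left(3 - \frac{7}{5}\right) + 16 = \frac{8}{5} + 16 = \frac{88}{5} \approx 17.6$)
$g T = \frac{88}{5} \cdot 368 = \frac{32384}{5}$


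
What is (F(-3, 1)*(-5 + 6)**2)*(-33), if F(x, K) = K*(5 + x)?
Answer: -66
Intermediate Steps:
(F(-3, 1)*(-5 + 6)**2)*(-33) = ((1*(5 - 3))*(-5 + 6)**2)*(-33) = ((1*2)*1**2)*(-33) = (2*1)*(-33) = 2*(-33) = -66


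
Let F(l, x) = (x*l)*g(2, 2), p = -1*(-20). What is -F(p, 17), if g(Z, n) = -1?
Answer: 340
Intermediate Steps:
p = 20
F(l, x) = -l*x (F(l, x) = (x*l)*(-1) = (l*x)*(-1) = -l*x)
-F(p, 17) = -(-1)*20*17 = -1*(-340) = 340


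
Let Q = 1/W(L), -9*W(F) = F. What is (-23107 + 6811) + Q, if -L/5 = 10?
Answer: -814791/50 ≈ -16296.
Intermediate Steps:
L = -50 (L = -5*10 = -50)
W(F) = -F/9
Q = 9/50 (Q = 1/(-1/9*(-50)) = 1/(50/9) = 9/50 ≈ 0.18000)
(-23107 + 6811) + Q = (-23107 + 6811) + 9/50 = -16296 + 9/50 = -814791/50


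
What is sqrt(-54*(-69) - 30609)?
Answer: 3*I*sqrt(2987) ≈ 163.96*I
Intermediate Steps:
sqrt(-54*(-69) - 30609) = sqrt(3726 - 30609) = sqrt(-26883) = 3*I*sqrt(2987)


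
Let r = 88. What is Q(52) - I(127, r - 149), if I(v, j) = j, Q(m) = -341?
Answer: -280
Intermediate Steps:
Q(52) - I(127, r - 149) = -341 - (88 - 149) = -341 - 1*(-61) = -341 + 61 = -280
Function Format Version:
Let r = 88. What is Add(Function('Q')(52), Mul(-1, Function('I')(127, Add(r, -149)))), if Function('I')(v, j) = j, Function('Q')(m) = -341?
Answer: -280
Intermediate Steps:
Add(Function('Q')(52), Mul(-1, Function('I')(127, Add(r, -149)))) = Add(-341, Mul(-1, Add(88, -149))) = Add(-341, Mul(-1, -61)) = Add(-341, 61) = -280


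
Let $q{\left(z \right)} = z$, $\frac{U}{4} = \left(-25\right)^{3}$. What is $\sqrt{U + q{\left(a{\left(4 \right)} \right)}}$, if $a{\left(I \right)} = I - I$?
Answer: $250 i \approx 250.0 i$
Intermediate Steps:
$a{\left(I \right)} = 0$
$U = -62500$ ($U = 4 \left(-25\right)^{3} = 4 \left(-15625\right) = -62500$)
$\sqrt{U + q{\left(a{\left(4 \right)} \right)}} = \sqrt{-62500 + 0} = \sqrt{-62500} = 250 i$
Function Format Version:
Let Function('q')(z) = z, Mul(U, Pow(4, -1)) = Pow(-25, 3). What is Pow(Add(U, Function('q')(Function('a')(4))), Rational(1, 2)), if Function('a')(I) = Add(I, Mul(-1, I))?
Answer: Mul(250, I) ≈ Mul(250.00, I)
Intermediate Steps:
Function('a')(I) = 0
U = -62500 (U = Mul(4, Pow(-25, 3)) = Mul(4, -15625) = -62500)
Pow(Add(U, Function('q')(Function('a')(4))), Rational(1, 2)) = Pow(Add(-62500, 0), Rational(1, 2)) = Pow(-62500, Rational(1, 2)) = Mul(250, I)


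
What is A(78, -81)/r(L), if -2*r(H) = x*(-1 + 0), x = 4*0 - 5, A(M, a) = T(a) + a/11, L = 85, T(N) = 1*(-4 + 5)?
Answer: 28/11 ≈ 2.5455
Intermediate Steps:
T(N) = 1 (T(N) = 1*1 = 1)
A(M, a) = 1 + a/11
x = -5 (x = 0 - 5 = -5)
r(H) = -5/2 (r(H) = -(-5)*(-1 + 0)/2 = -(-5)*(-1)/2 = -½*5 = -5/2)
A(78, -81)/r(L) = (1 + (1/11)*(-81))/(-5/2) = (1 - 81/11)*(-⅖) = -70/11*(-⅖) = 28/11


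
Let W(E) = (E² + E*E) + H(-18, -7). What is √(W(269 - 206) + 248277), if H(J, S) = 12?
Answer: √256227 ≈ 506.19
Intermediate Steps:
W(E) = 12 + 2*E² (W(E) = (E² + E*E) + 12 = (E² + E²) + 12 = 2*E² + 12 = 12 + 2*E²)
√(W(269 - 206) + 248277) = √((12 + 2*(269 - 206)²) + 248277) = √((12 + 2*63²) + 248277) = √((12 + 2*3969) + 248277) = √((12 + 7938) + 248277) = √(7950 + 248277) = √256227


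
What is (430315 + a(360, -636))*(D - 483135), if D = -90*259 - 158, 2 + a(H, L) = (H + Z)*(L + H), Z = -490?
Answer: -236174772379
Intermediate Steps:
a(H, L) = -2 + (-490 + H)*(H + L) (a(H, L) = -2 + (H - 490)*(L + H) = -2 + (-490 + H)*(H + L))
D = -23468 (D = -23310 - 158 = -23468)
(430315 + a(360, -636))*(D - 483135) = (430315 + (-2 + 360² - 490*360 - 490*(-636) + 360*(-636)))*(-23468 - 483135) = (430315 + (-2 + 129600 - 176400 + 311640 - 228960))*(-506603) = (430315 + 35878)*(-506603) = 466193*(-506603) = -236174772379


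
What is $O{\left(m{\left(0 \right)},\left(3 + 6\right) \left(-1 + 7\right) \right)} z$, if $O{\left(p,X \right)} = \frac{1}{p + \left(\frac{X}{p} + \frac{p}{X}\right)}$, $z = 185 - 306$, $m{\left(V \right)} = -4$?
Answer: $\frac{6534}{949} \approx 6.8851$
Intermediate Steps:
$z = -121$
$O{\left(p,X \right)} = \frac{1}{p + \frac{X}{p} + \frac{p}{X}}$
$O{\left(m{\left(0 \right)},\left(3 + 6\right) \left(-1 + 7\right) \right)} z = \left(3 + 6\right) \left(-1 + 7\right) \left(-4\right) \frac{1}{\left(\left(3 + 6\right) \left(-1 + 7\right)\right)^{2} + \left(-4\right)^{2} + \left(3 + 6\right) \left(-1 + 7\right) \left(-4\right)^{2}} \left(-121\right) = 9 \cdot 6 \left(-4\right) \frac{1}{\left(9 \cdot 6\right)^{2} + 16 + 9 \cdot 6 \cdot 16} \left(-121\right) = 54 \left(-4\right) \frac{1}{54^{2} + 16 + 54 \cdot 16} \left(-121\right) = 54 \left(-4\right) \frac{1}{2916 + 16 + 864} \left(-121\right) = 54 \left(-4\right) \frac{1}{3796} \left(-121\right) = \left(- \frac{54}{949}\right) \left(-121\right) = \frac{6534}{949}$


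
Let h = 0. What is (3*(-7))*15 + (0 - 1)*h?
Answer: -315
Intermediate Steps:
(3*(-7))*15 + (0 - 1)*h = (3*(-7))*15 + (0 - 1)*0 = -21*15 - 1*0 = -315 + 0 = -315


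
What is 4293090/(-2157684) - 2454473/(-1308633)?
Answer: -53683687573/470602747662 ≈ -0.11407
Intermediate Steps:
4293090/(-2157684) - 2454473/(-1308633) = 4293090*(-1/2157684) - 2454473*(-1/1308633) = -715515/359614 + 2454473/1308633 = -53683687573/470602747662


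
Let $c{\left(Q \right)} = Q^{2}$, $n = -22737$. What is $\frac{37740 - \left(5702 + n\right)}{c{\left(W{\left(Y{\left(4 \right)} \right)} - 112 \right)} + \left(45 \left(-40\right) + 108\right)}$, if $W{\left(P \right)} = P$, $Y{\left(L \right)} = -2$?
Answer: $\frac{54775}{11304} \approx 4.8456$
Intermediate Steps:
$\frac{37740 - \left(5702 + n\right)}{c{\left(W{\left(Y{\left(4 \right)} \right)} - 112 \right)} + \left(45 \left(-40\right) + 108\right)} = \frac{37740 - -17035}{\left(-2 - 112\right)^{2} + \left(45 \left(-40\right) + 108\right)} = \frac{37740 + \left(-5702 + 22737\right)}{\left(-2 - 112\right)^{2} + \left(-1800 + 108\right)} = \frac{37740 + 17035}{\left(-114\right)^{2} - 1692} = \frac{54775}{12996 - 1692} = \frac{54775}{11304}$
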